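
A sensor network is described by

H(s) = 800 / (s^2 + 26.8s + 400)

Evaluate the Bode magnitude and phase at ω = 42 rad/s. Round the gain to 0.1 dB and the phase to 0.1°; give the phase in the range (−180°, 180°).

-6.9 dB, -140.5°

At s = jω = j42:
quadratic: (j42)² + 26.8·j42 + 400 = -1364 + j1125.6 → |·| ≈ 1768.5, ∠ ≈ 140.47°
|H| = 800 / 1768.5 ≈ 0.45236
Gain = 20 log₁₀(0.45236) ≈ -6.89 dB
∠H = 0.00° − 140.47° = -140.47°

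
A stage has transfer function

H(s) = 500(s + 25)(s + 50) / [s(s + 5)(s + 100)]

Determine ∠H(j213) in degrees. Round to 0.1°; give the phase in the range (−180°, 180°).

At s = jω = j213:
zero (s+25): 25 + j213 → |·| = √(25²+213²) = √45994 ≈ 214.46, ∠ = arctan(213/25) ≈ 83.31°
zero (s+50): 50 + j213 → |·| = √(50²+213²) = √47869 ≈ 218.79, ∠ = arctan(213/50) ≈ 76.79°
pole (s+5): 5 + j213 → |·| = √(5²+213²) = √45394 ≈ 213.06, ∠ = arctan(213/5) ≈ 88.66°
pole (s+100): 100 + j213 → |·| = √(100²+213²) = √55369 ≈ 235.31, ∠ = arctan(213/100) ≈ 64.85°
pole at origin: |s| = 213, ∠ = 90.00° (in denominator)
∠H = 160.10° − 243.51° = -83.41°

-83.4°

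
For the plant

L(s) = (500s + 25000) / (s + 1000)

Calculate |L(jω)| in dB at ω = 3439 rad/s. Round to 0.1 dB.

53.6 dB

Substitute s = j3439:
Numerator: 500(j3439) + 25000 = 25000 + j1719500
Denominator: (j3439) + 1000 = 1000 + j3439
|N| = √(25000² + 1719500²) ≈ 1.7197e+06, ∠N ≈ 89.17°
|D| = √(1000² + 3439²) ≈ 3581.4, ∠D ≈ 73.79°
|L| = 1.7197e+06 / 3581.4 ≈ 480.18
Gain = 20 log₁₀(480.18) ≈ 53.63 dB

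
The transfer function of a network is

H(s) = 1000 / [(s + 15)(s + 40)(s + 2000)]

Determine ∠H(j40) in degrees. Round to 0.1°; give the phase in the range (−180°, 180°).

At s = jω = j40:
pole (s+15): 15 + j40 → |·| = √(15²+40²) = √1825 ≈ 42.72, ∠ = arctan(40/15) ≈ 69.44°
pole (s+40): 40 + j40 → |·| = √(40²+40²) = √3200 ≈ 56.569, ∠ = arctan(40/40) ≈ 45.00°
pole (s+2000): 2000 + j40 → |·| = √(2000²+40²) = √4001600 ≈ 2000.4, ∠ = arctan(40/2000) ≈ 1.15°
∠H = 0.00° − 115.59° = -115.59°

-115.6°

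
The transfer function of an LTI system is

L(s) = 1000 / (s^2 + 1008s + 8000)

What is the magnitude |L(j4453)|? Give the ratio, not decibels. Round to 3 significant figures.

Substitute s = j4453:
Numerator: 1000 = 1000 + j0
Denominator: (j4453)^2 + 1008(j4453) + 8000 = -19821209 + j4488624
|N| = √(1000² + 0²) ≈ 1000, ∠N ≈ 0.00°
|D| = √(19821209² + 4488624²) ≈ 2.0323e+07, ∠D ≈ 167.24°
|L| = 1000 / 2.0323e+07 ≈ 4.9205e-05

4.92e-05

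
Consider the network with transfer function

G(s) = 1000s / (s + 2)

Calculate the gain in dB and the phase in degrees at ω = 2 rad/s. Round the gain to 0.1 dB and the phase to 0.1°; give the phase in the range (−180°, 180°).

57.0 dB, 45.0°

At s = jω = j2:
zero at origin: s = j2 → |·| = 2, ∠ = 90.00°
pole (s+2): 2 + j2 → |·| = √(2²+2²) = √8 ≈ 2.8284, ∠ = arctan(2/2) ≈ 45.00°
|G| = 1000 · 2 / 2.8284 ≈ 707.11
Gain = 20 log₁₀(707.11) ≈ 56.99 dB
∠G = 90.00° − 45.00° = 45.00°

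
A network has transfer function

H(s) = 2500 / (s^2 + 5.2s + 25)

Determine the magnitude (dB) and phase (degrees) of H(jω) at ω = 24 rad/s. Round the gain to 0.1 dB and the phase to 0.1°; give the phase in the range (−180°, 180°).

At s = jω = j24:
quadratic: (j24)² + 5.2·j24 + 25 = -551 + j124.8 → |·| ≈ 564.96, ∠ ≈ 167.24°
|H| = 2500 / 564.96 ≈ 4.4251
Gain = 20 log₁₀(4.4251) ≈ 12.92 dB
∠H = 0.00° − 167.24° = -167.24°

12.9 dB, -167.2°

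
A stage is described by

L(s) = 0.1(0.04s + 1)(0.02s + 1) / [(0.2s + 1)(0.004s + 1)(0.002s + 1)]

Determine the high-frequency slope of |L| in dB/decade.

-20 dB/decade

Each pole contributes −20 dB/decade at high frequency; each zero contributes +20 dB/decade.
Net: 2 zero(s) − 3 pole(s) → -20 dB/decade.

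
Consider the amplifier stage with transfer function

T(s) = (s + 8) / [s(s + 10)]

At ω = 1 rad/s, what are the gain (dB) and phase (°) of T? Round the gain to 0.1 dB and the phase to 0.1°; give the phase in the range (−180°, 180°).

At s = jω = j1:
zero (s+8): 8 + j1 → |·| = √(8²+1²) = √65 ≈ 8.0623, ∠ = arctan(1/8) ≈ 7.13°
pole (s+10): 10 + j1 → |·| = √(10²+1²) = √101 ≈ 10.05, ∠ = arctan(1/10) ≈ 5.71°
pole at origin: |s| = 1, ∠ = 90.00° (in denominator)
|T| = 1 · 8.0623 / 10.05 ≈ 0.80222
Gain = 20 log₁₀(0.80222) ≈ -1.91 dB
∠T = 7.13° − 95.71° = -88.58°

-1.9 dB, -88.6°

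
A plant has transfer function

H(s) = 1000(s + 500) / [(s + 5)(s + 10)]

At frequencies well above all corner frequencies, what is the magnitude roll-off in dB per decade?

-20 dB/decade

Each pole contributes −20 dB/decade at high frequency; each zero contributes +20 dB/decade.
Net: 1 zero(s) − 2 pole(s) → -20 dB/decade.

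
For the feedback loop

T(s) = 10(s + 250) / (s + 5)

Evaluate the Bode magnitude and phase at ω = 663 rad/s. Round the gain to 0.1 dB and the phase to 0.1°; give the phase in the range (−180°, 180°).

20.6 dB, -20.2°

At s = jω = j663:
zero (s+250): 250 + j663 → |·| = √(250²+663²) = √502069 ≈ 708.57, ∠ = arctan(663/250) ≈ 69.34°
pole (s+5): 5 + j663 → |·| = √(5²+663²) = √439594 ≈ 663.02, ∠ = arctan(663/5) ≈ 89.57°
|T| = 10 · 708.57 / 663.02 ≈ 10.687
Gain = 20 log₁₀(10.687) ≈ 20.58 dB
∠T = 69.34° − 89.57° = -20.23°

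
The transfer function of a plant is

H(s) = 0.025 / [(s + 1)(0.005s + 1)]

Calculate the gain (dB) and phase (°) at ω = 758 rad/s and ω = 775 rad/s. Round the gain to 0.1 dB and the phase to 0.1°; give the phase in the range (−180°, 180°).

ω = 758: -101.5 dB, -165.1°; ω = 775: -101.9 dB, -165.5°

At ω = 758 rad/s:
pole (1 + j758·1) = 1 + j758 → |·| ≈ 758, ∠ ≈ 89.92°
pole (1 + j758·0.005) = 1 + j3.79 → |·| ≈ 3.9197, ∠ ≈ 75.22°
|H| = 0.025 · 1 / (758 · 3.9197) ≈ 8.4143e-06
Gain = 20 log₁₀(8.4143e-06) ≈ -101.50 dB
∠H = (0°) − (89.92° + 75.22°) = -165.14°

At ω = 775 rad/s:
pole (1 + j775·1) = 1 + j775 → |·| ≈ 775, ∠ ≈ 89.93°
pole (1 + j775·0.005) = 1 + j3.875 → |·| ≈ 4.002, ∠ ≈ 75.53°
|H| = 0.025 · 1 / (775 · 4.002) ≈ 8.0605e-06
Gain = 20 log₁₀(8.0605e-06) ≈ -101.87 dB
∠H = (0°) − (89.93° + 75.53°) = -165.46°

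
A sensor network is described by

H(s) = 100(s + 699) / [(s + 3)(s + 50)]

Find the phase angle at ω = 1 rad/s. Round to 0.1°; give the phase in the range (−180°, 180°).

At s = jω = j1:
zero (s+699): 699 + j1 → |·| = √(699²+1²) = √488602 ≈ 699, ∠ = arctan(1/699) ≈ 0.08°
pole (s+3): 3 + j1 → |·| = √(3²+1²) = √10 ≈ 3.1623, ∠ = arctan(1/3) ≈ 18.43°
pole (s+50): 50 + j1 → |·| = √(50²+1²) = √2501 ≈ 50.01, ∠ = arctan(1/50) ≈ 1.15°
∠H = 0.08° − 19.58° = -19.50°

-19.5°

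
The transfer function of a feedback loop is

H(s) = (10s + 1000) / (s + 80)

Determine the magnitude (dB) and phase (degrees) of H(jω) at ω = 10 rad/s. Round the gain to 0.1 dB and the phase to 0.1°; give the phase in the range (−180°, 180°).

Substitute s = j10:
Numerator: 10(j10) + 1000 = 1000 + j100
Denominator: (j10) + 80 = 80 + j10
|N| = √(1000² + 100²) ≈ 1005, ∠N ≈ 5.71°
|D| = √(80² + 10²) ≈ 80.623, ∠D ≈ 7.13°
|H| = 1005 / 80.623 ≈ 12.465
Gain = 20 log₁₀(12.465) ≈ 21.91 dB
∠H = 5.71° − 7.13° = -1.42°

21.9 dB, -1.4°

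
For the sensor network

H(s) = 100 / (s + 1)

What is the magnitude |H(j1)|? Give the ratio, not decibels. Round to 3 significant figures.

70.7

At s = jω = j1:
pole (s+1): 1 + j1 → |·| = √(1²+1²) = √2 ≈ 1.4142, ∠ = arctan(1/1) ≈ 45.00°
|H| = 100 / 1.4142 ≈ 70.711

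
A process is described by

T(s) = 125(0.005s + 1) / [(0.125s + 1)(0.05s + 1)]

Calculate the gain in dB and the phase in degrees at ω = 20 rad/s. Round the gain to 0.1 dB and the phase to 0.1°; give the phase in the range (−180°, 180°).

At ω = 20 rad/s:
zero (1 + j20·0.005) = 1 + j0.1 → |·| ≈ 1.005, ∠ ≈ 5.71°
pole (1 + j20·0.125) = 1 + j2.5 → |·| ≈ 2.6926, ∠ ≈ 68.20°
pole (1 + j20·0.05) = 1 + j1 → |·| ≈ 1.4142, ∠ ≈ 45.00°
|T| = 125 · 1.005 / (2.6926 · 1.4142) ≈ 32.991
Gain = 20 log₁₀(32.991) ≈ 30.37 dB
∠T = (5.71°) − (68.20° + 45.00°) = -107.49°

30.4 dB, -107.5°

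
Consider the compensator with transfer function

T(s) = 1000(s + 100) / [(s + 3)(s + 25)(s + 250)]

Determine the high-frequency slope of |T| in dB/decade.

Each pole contributes −20 dB/decade at high frequency; each zero contributes +20 dB/decade.
Net: 1 zero(s) − 3 pole(s) → -40 dB/decade.

-40 dB/decade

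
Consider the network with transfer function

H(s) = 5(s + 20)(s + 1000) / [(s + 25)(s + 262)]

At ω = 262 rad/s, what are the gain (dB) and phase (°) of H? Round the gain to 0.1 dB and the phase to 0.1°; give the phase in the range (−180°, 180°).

At s = jω = j262:
zero (s+20): 20 + j262 → |·| = √(20²+262²) = √69044 ≈ 262.76, ∠ = arctan(262/20) ≈ 85.63°
zero (s+1000): 1000 + j262 → |·| = √(1000²+262²) = √1068644 ≈ 1033.8, ∠ = arctan(262/1000) ≈ 14.68°
pole (s+25): 25 + j262 → |·| = √(25²+262²) = √69269 ≈ 263.19, ∠ = arctan(262/25) ≈ 84.55°
pole (s+262): 262 + j262 → |·| = √(262²+262²) = √137288 ≈ 370.52, ∠ = arctan(262/262) ≈ 45.00°
|H| = 5 · 2.7164e+05 / 97517 ≈ 13.928
Gain = 20 log₁₀(13.928) ≈ 22.88 dB
∠H = 100.31° − 129.55° = -29.24°

22.9 dB, -29.2°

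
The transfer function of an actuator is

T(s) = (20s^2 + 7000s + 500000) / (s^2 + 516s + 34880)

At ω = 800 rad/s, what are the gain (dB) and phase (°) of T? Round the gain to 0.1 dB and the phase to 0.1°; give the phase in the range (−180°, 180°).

Substitute s = j800:
Numerator: 20(j800)^2 + 7000(j800) + 500000 = -12300000 + j5600000
Denominator: (j800)^2 + 516(j800) + 34880 = -605120 + j412800
|N| = √(12300000² + 5600000²) ≈ 1.3515e+07, ∠N ≈ 155.52°
|D| = √(605120² + 412800²) ≈ 7.3251e+05, ∠D ≈ 145.70°
|T| = 1.3515e+07 / 7.3251e+05 ≈ 18.45
Gain = 20 log₁₀(18.45) ≈ 25.32 dB
∠T = 155.52° − 145.70° = 9.82°

25.3 dB, 9.8°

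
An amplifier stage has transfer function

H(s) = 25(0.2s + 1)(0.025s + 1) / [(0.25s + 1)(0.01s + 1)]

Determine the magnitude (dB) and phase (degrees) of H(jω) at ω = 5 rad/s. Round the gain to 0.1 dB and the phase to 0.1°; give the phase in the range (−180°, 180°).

26.9 dB, -2.1°

At ω = 5 rad/s:
zero (1 + j5·0.2) = 1 + j1 → |·| ≈ 1.4142, ∠ ≈ 45.00°
zero (1 + j5·0.025) = 1 + j0.125 → |·| ≈ 1.0078, ∠ ≈ 7.13°
pole (1 + j5·0.25) = 1 + j1.25 → |·| ≈ 1.6008, ∠ ≈ 51.34°
pole (1 + j5·0.01) = 1 + j0.05 → |·| ≈ 1.0012, ∠ ≈ 2.86°
|H| = 25 · 1.4142 · 1.0078 / (1.6008 · 1.0012) ≈ 22.231
Gain = 20 log₁₀(22.231) ≈ 26.94 dB
∠H = (45.00° + 7.13°) − (51.34° + 2.86°) = -2.07°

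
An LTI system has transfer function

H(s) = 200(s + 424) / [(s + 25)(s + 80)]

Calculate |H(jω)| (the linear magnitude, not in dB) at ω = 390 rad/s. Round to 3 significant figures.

0.741

At s = jω = j390:
zero (s+424): 424 + j390 → |·| = √(424²+390²) = √331876 ≈ 576.09, ∠ = arctan(390/424) ≈ 42.61°
pole (s+25): 25 + j390 → |·| = √(25²+390²) = √152725 ≈ 390.8, ∠ = arctan(390/25) ≈ 86.33°
pole (s+80): 80 + j390 → |·| = √(80²+390²) = √158500 ≈ 398.12, ∠ = arctan(390/80) ≈ 78.41°
|H| = 200 · 576.09 / 1.5559e+05 ≈ 0.74052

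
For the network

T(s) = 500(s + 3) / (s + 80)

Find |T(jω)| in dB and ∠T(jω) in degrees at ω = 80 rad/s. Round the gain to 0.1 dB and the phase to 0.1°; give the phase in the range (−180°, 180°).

51.0 dB, 42.9°

At s = jω = j80:
zero (s+3): 3 + j80 → |·| = √(3²+80²) = √6409 ≈ 80.056, ∠ = arctan(80/3) ≈ 87.85°
pole (s+80): 80 + j80 → |·| = √(80²+80²) = √12800 ≈ 113.14, ∠ = arctan(80/80) ≈ 45.00°
|T| = 500 · 80.056 / 113.14 ≈ 353.79
Gain = 20 log₁₀(353.79) ≈ 50.97 dB
∠T = 87.85° − 45.00° = 42.85°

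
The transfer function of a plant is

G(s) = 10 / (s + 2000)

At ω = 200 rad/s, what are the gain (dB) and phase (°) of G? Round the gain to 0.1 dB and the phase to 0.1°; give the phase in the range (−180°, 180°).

Substitute s = j200:
Numerator: 10 = 10 + j0
Denominator: (j200) + 2000 = 2000 + j200
|N| = √(10² + 0²) ≈ 10, ∠N ≈ 0.00°
|D| = √(2000² + 200²) ≈ 2010, ∠D ≈ 5.71°
|G| = 10 / 2010 ≈ 0.0049751
Gain = 20 log₁₀(0.0049751) ≈ -46.06 dB
∠G = 0.00° − 5.71° = -5.71°

-46.1 dB, -5.7°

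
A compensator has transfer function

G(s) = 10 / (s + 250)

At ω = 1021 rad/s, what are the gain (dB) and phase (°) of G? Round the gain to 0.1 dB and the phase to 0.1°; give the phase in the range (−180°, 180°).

-40.4 dB, -76.2°

Substitute s = j1021:
Numerator: 10 = 10 + j0
Denominator: (j1021) + 250 = 250 + j1021
|N| = √(10² + 0²) ≈ 10, ∠N ≈ 0.00°
|D| = √(250² + 1021²) ≈ 1051.2, ∠D ≈ 76.24°
|G| = 10 / 1051.2 ≈ 0.0095129
Gain = 20 log₁₀(0.0095129) ≈ -40.43 dB
∠G = 0.00° − 76.24° = -76.24°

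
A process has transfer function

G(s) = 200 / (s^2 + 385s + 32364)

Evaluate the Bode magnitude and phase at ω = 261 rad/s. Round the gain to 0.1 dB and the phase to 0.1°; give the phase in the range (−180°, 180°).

-54.5 dB, -109.6°

Substitute s = j261:
Numerator: 200 = 200 + j0
Denominator: (j261)^2 + 385(j261) + 32364 = -35757 + j100485
|N| = √(200² + 0²) ≈ 200, ∠N ≈ 0.00°
|D| = √(35757² + 100485²) ≈ 1.0666e+05, ∠D ≈ 109.59°
|G| = 200 / 1.0666e+05 ≈ 0.0018751
Gain = 20 log₁₀(0.0018751) ≈ -54.54 dB
∠G = 0.00° − 109.59° = -109.59°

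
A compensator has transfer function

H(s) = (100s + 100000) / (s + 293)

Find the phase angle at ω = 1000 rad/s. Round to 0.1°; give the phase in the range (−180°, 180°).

Substitute s = j1000:
Numerator: 100(j1000) + 100000 = 100000 + j100000
Denominator: (j1000) + 293 = 293 + j1000
|N| = √(100000² + 100000²) ≈ 1.4142e+05, ∠N ≈ 45.00°
|D| = √(293² + 1000²) ≈ 1042, ∠D ≈ 73.67°
∠H = 45.00° − 73.67° = -28.67°

-28.7°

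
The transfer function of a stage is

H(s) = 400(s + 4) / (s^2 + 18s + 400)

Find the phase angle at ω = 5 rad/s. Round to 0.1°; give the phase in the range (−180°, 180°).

At s = jω = j5:
zero (s+4): 4 + j5 → |·| = √(4²+5²) = √41 ≈ 6.4031, ∠ = arctan(5/4) ≈ 51.34°
quadratic: (j5)² + 18·j5 + 400 = 375 + j90 → |·| ≈ 385.65, ∠ ≈ 13.50°
∠H = 51.34° − 13.50° = 37.84°

37.8°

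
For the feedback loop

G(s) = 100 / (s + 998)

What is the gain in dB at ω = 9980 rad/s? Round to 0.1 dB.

Substitute s = j9980:
Numerator: 100 = 100 + j0
Denominator: (j9980) + 998 = 998 + j9980
|N| = √(100² + 0²) ≈ 100, ∠N ≈ 0.00°
|D| = √(998² + 9980²) ≈ 10030, ∠D ≈ 84.29°
|G| = 100 / 10030 ≈ 0.0099701
Gain = 20 log₁₀(0.0099701) ≈ -40.03 dB

-40.0 dB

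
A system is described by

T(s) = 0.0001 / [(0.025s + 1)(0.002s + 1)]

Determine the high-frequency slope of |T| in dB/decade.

-40 dB/decade

Each pole contributes −20 dB/decade at high frequency; each zero contributes +20 dB/decade.
Net: 0 zero(s) − 2 pole(s) → -40 dB/decade.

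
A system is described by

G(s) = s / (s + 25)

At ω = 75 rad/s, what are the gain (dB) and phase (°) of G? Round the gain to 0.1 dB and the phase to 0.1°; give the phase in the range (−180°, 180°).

-0.5 dB, 18.4°

At s = jω = j75:
zero at origin: s = j75 → |·| = 75, ∠ = 90.00°
pole (s+25): 25 + j75 → |·| = √(25²+75²) = √6250 ≈ 79.057, ∠ = arctan(75/25) ≈ 71.57°
|G| = 1 · 75 / 79.057 ≈ 0.94868
Gain = 20 log₁₀(0.94868) ≈ -0.46 dB
∠G = 90.00° − 71.57° = 18.43°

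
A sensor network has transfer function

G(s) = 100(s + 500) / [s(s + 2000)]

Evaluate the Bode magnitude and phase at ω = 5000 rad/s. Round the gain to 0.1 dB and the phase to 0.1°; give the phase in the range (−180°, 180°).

At s = jω = j5000:
zero (s+500): 500 + j5000 → |·| = √(500²+5000²) = √25250000 ≈ 5024.9, ∠ = arctan(5000/500) ≈ 84.29°
pole (s+2000): 2000 + j5000 → |·| = √(2000²+5000²) = √29000000 ≈ 5385.2, ∠ = arctan(5000/2000) ≈ 68.20°
pole at origin: |s| = 5000, ∠ = 90.00° (in denominator)
|G| = 100 · 5024.9 / 2.6926e+07 ≈ 0.018662
Gain = 20 log₁₀(0.018662) ≈ -34.58 dB
∠G = 84.29° − 158.20° = -73.91°

-34.6 dB, -73.9°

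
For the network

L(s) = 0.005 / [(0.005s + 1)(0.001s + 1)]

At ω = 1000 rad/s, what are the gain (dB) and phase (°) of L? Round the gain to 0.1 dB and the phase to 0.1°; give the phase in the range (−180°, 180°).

-63.2 dB, -123.7°

At ω = 1000 rad/s:
pole (1 + j1000·0.005) = 1 + j5 → |·| ≈ 5.099, ∠ ≈ 78.69°
pole (1 + j1000·0.001) = 1 + j1 → |·| ≈ 1.4142, ∠ ≈ 45.00°
|L| = 0.005 · 1 / (5.099 · 1.4142) ≈ 0.00069338
Gain = 20 log₁₀(0.00069338) ≈ -63.18 dB
∠L = (0°) − (78.69° + 45.00°) = -123.69°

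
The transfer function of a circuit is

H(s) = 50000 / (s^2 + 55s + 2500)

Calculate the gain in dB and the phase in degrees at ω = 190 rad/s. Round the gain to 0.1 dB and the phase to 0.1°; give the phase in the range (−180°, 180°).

At s = jω = j190:
quadratic: (j190)² + 55·j190 + 2500 = -33600 + j10450 → |·| ≈ 35188, ∠ ≈ 162.72°
|H| = 50000 / 35188 ≈ 1.4209
Gain = 20 log₁₀(1.4209) ≈ 3.05 dB
∠H = 0.00° − 162.72° = -162.72°

3.1 dB, -162.7°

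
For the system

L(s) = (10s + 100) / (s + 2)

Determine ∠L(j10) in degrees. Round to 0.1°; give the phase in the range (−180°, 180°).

-33.7°

Substitute s = j10:
Numerator: 10(j10) + 100 = 100 + j100
Denominator: (j10) + 2 = 2 + j10
|N| = √(100² + 100²) ≈ 141.42, ∠N ≈ 45.00°
|D| = √(2² + 10²) ≈ 10.198, ∠D ≈ 78.69°
∠L = 45.00° − 78.69° = -33.69°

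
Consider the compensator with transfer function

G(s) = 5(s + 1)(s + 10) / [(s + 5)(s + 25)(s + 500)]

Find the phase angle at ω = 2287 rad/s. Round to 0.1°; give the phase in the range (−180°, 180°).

-77.2°

At s = jω = j2287:
zero (s+1): 1 + j2287 → |·| = √(1²+2287²) = √5230370 ≈ 2287, ∠ = arctan(2287/1) ≈ 89.97°
zero (s+10): 10 + j2287 → |·| = √(10²+2287²) = √5230469 ≈ 2287, ∠ = arctan(2287/10) ≈ 89.75°
pole (s+5): 5 + j2287 → |·| = √(5²+2287²) = √5230394 ≈ 2287, ∠ = arctan(2287/5) ≈ 89.87°
pole (s+25): 25 + j2287 → |·| = √(25²+2287²) = √5230994 ≈ 2287.1, ∠ = arctan(2287/25) ≈ 89.37°
pole (s+500): 500 + j2287 → |·| = √(500²+2287²) = √5480369 ≈ 2341, ∠ = arctan(2287/500) ≈ 77.67°
∠G = 179.72° − 256.91° = -77.19°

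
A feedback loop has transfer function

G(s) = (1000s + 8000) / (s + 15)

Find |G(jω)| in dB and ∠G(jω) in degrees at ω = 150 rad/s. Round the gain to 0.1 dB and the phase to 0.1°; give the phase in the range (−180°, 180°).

60.0 dB, 2.7°

Substitute s = j150:
Numerator: 1000(j150) + 8000 = 8000 + j150000
Denominator: (j150) + 15 = 15 + j150
|N| = √(8000² + 150000²) ≈ 1.5021e+05, ∠N ≈ 86.95°
|D| = √(15² + 150²) ≈ 150.75, ∠D ≈ 84.29°
|G| = 1.5021e+05 / 150.75 ≈ 996.42
Gain = 20 log₁₀(996.42) ≈ 59.97 dB
∠G = 86.95° − 84.29° = 2.66°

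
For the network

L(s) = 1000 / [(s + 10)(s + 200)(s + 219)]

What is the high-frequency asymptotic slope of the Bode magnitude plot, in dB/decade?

Each pole contributes −20 dB/decade at high frequency; each zero contributes +20 dB/decade.
Net: 0 zero(s) − 3 pole(s) → -60 dB/decade.

-60 dB/decade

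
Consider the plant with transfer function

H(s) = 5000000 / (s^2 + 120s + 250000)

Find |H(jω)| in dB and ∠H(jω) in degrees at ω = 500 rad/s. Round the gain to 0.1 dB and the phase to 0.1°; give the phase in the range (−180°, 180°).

At s = jω = j500:
quadratic: (j500)² + 120·j500 + 250000 = 0 + j60000 → |·| ≈ 60000, ∠ ≈ 90.00°
|H| = 5000000 / 60000 ≈ 83.333
Gain = 20 log₁₀(83.333) ≈ 38.42 dB
∠H = 0.00° − 90.00° = -90.00°

38.4 dB, -90.0°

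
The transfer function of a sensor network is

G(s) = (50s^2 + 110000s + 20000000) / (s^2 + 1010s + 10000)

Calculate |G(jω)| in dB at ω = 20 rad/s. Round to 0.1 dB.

Substitute s = j20:
Numerator: 50(j20)^2 + 110000(j20) + 20000000 = 19980000 + j2200000
Denominator: (j20)^2 + 1010(j20) + 10000 = 9600 + j20200
|N| = √(19980000² + 2200000²) ≈ 2.0101e+07, ∠N ≈ 6.28°
|D| = √(9600² + 20200²) ≈ 22365, ∠D ≈ 64.58°
|G| = 2.0101e+07 / 22365 ≈ 898.77
Gain = 20 log₁₀(898.77) ≈ 59.07 dB

59.1 dB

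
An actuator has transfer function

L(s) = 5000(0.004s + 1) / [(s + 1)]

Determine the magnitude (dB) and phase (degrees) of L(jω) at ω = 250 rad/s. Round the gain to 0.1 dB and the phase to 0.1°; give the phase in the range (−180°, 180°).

At ω = 250 rad/s:
zero (1 + j250·0.004) = 1 + j1 → |·| ≈ 1.4142, ∠ ≈ 45.00°
pole (1 + j250·1) = 1 + j250 → |·| ≈ 250, ∠ ≈ 89.77°
|L| = 5000 · 1.4142 / (250) ≈ 28.284
Gain = 20 log₁₀(28.284) ≈ 29.03 dB
∠L = (45.00°) − (89.77°) = -44.77°

29.0 dB, -44.8°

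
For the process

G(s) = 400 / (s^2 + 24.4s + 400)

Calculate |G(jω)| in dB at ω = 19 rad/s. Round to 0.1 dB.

-1.3 dB

At s = jω = j19:
quadratic: (j19)² + 24.4·j19 + 400 = 39 + j463.6 → |·| ≈ 465.24, ∠ ≈ 85.19°
|G| = 400 / 465.24 ≈ 0.85977
Gain = 20 log₁₀(0.85977) ≈ -1.31 dB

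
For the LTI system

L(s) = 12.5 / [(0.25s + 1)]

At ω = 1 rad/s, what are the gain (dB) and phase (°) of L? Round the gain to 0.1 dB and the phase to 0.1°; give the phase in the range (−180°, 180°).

21.7 dB, -14.0°

At ω = 1 rad/s:
pole (1 + j1·0.25) = 1 + j0.25 → |·| ≈ 1.0308, ∠ ≈ 14.04°
|L| = 12.5 · 1 / (1.0308) ≈ 12.127
Gain = 20 log₁₀(12.127) ≈ 21.68 dB
∠L = (0°) − (14.04°) = -14.04°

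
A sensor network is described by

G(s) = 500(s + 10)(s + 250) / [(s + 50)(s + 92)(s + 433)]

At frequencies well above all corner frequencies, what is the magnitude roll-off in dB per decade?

Each pole contributes −20 dB/decade at high frequency; each zero contributes +20 dB/decade.
Net: 2 zero(s) − 3 pole(s) → -20 dB/decade.

-20 dB/decade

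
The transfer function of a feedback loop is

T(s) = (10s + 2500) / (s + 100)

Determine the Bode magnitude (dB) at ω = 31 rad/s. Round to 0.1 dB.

27.6 dB

Substitute s = j31:
Numerator: 10(j31) + 2500 = 2500 + j310
Denominator: (j31) + 100 = 100 + j31
|N| = √(2500² + 310²) ≈ 2519.1, ∠N ≈ 7.07°
|D| = √(100² + 31²) ≈ 104.69, ∠D ≈ 17.22°
|T| = 2519.1 / 104.69 ≈ 24.062
Gain = 20 log₁₀(24.062) ≈ 27.63 dB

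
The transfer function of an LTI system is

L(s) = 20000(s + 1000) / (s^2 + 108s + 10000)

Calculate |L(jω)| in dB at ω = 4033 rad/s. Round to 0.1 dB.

14.2 dB

At s = jω = j4033:
zero (s+1000): 1000 + j4033 → |·| = √(1000²+4033²) = √17265089 ≈ 4155.1, ∠ = arctan(4033/1000) ≈ 76.07°
quadratic: (j4033)² + 108·j4033 + 10000 = -16255089 + j435564 → |·| ≈ 1.6261e+07, ∠ ≈ 178.47°
|L| = 20000 · 4155.1 / 1.6261e+07 ≈ 5.1105
Gain = 20 log₁₀(5.1105) ≈ 14.17 dB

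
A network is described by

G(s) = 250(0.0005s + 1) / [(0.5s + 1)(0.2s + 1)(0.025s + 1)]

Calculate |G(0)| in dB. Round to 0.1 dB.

48.0 dB

G(0) = 250 · 1 / 1 = 250
20 log₁₀(250) ≈ 47.96 dB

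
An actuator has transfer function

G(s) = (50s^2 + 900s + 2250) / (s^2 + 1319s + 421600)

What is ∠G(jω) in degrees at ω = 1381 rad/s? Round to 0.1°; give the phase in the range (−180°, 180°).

Substitute s = j1381:
Numerator: 50(j1381)^2 + 900(j1381) + 2250 = -95355800 + j1242900
Denominator: (j1381)^2 + 1319(j1381) + 421600 = -1485561 + j1821539
|N| = √(95355800² + 1242900²) ≈ 9.5364e+07, ∠N ≈ 179.25°
|D| = √(1485561² + 1821539²) ≈ 2.3505e+06, ∠D ≈ 129.20°
∠G = 179.25° − 129.20° = 50.05°

50.1°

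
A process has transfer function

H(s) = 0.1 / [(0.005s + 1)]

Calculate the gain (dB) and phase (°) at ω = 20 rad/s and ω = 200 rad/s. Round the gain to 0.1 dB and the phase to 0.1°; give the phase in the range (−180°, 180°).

ω = 20: -20.0 dB, -5.7°; ω = 200: -23.0 dB, -45.0°

At ω = 20 rad/s:
pole (1 + j20·0.005) = 1 + j0.1 → |·| ≈ 1.005, ∠ ≈ 5.71°
|H| = 0.1 · 1 / (1.005) ≈ 0.099502
Gain = 20 log₁₀(0.099502) ≈ -20.04 dB
∠H = (0°) − (5.71°) = -5.71°

At ω = 200 rad/s:
pole (1 + j200·0.005) = 1 + j1 → |·| ≈ 1.4142, ∠ ≈ 45.00°
|H| = 0.1 · 1 / (1.4142) ≈ 0.070711
Gain = 20 log₁₀(0.070711) ≈ -23.01 dB
∠H = (0°) − (45.00°) = -45.00°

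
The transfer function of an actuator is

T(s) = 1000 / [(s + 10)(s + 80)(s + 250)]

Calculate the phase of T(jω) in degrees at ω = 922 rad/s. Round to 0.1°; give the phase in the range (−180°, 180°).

At s = jω = j922:
pole (s+10): 10 + j922 → |·| = √(10²+922²) = √850184 ≈ 922.05, ∠ = arctan(922/10) ≈ 89.38°
pole (s+80): 80 + j922 → |·| = √(80²+922²) = √856484 ≈ 925.46, ∠ = arctan(922/80) ≈ 85.04°
pole (s+250): 250 + j922 → |·| = √(250²+922²) = √912584 ≈ 955.29, ∠ = arctan(922/250) ≈ 74.83°
∠T = 0.00° − 249.25° = -249.25° ≡ 110.75° (principal value)

110.8°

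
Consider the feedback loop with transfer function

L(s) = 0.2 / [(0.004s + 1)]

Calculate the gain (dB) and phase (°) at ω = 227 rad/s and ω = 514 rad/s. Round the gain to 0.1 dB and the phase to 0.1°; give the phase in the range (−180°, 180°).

ω = 227: -16.6 dB, -42.2°; ω = 514: -21.2 dB, -64.1°

At ω = 227 rad/s:
pole (1 + j227·0.004) = 1 + j0.908 → |·| ≈ 1.3507, ∠ ≈ 42.24°
|L| = 0.2 · 1 / (1.3507) ≈ 0.14807
Gain = 20 log₁₀(0.14807) ≈ -16.59 dB
∠L = (0°) − (42.24°) = -42.24°

At ω = 514 rad/s:
pole (1 + j514·0.004) = 1 + j2.056 → |·| ≈ 2.2863, ∠ ≈ 64.06°
|L| = 0.2 · 1 / (2.2863) ≈ 0.087478
Gain = 20 log₁₀(0.087478) ≈ -21.16 dB
∠L = (0°) − (64.06°) = -64.06°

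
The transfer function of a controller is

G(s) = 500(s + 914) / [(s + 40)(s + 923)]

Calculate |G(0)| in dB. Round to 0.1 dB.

21.9 dB

G(0) = 500·914 / (40·923) ≈ 12.378
20 log₁₀(12.378) ≈ 21.85 dB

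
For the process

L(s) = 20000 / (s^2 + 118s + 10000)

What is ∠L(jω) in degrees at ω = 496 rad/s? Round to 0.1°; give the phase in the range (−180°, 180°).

-166.1°

At s = jω = j496:
quadratic: (j496)² + 118·j496 + 10000 = -236016 + j58528 → |·| ≈ 2.4316e+05, ∠ ≈ 166.07°
∠L = 0.00° − 166.07° = -166.07°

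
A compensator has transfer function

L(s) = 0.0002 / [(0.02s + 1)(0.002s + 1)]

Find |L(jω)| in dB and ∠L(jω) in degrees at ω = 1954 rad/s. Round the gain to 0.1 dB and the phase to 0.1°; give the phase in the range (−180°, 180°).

-117.9 dB, -164.2°

At ω = 1954 rad/s:
pole (1 + j1954·0.02) = 1 + j39.08 → |·| ≈ 39.093, ∠ ≈ 88.53°
pole (1 + j1954·0.002) = 1 + j3.908 → |·| ≈ 4.0339, ∠ ≈ 75.65°
|L| = 0.0002 · 1 / (39.093 · 4.0339) ≈ 1.2683e-06
Gain = 20 log₁₀(1.2683e-06) ≈ -117.94 dB
∠L = (0°) − (88.53° + 75.65°) = -164.18°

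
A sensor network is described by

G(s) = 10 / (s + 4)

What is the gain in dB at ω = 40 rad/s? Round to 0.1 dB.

At s = jω = j40:
pole (s+4): 4 + j40 → |·| = √(4²+40²) = √1616 ≈ 40.2, ∠ = arctan(40/4) ≈ 84.29°
|G| = 10 / 40.2 ≈ 0.24876
Gain = 20 log₁₀(0.24876) ≈ -12.08 dB

-12.1 dB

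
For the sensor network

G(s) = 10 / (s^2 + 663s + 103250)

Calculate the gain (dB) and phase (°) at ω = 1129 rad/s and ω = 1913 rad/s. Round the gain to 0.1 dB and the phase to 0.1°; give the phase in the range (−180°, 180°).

Substitute s = j1129:
Numerator: 10 = 10 + j0
Denominator: (j1129)^2 + 663(j1129) + 103250 = -1171391 + j748527
|N| = √(10² + 0²) ≈ 10, ∠N ≈ 0.00°
|D| = √(1171391² + 748527²) ≈ 1.3901e+06, ∠D ≈ 147.42°
|G| = 10 / 1.3901e+06 ≈ 7.1937e-06
Gain = 20 log₁₀(7.1937e-06) ≈ -102.86 dB
∠G = 0.00° − 147.42° = -147.42°

Substitute s = j1913:
Numerator: 10 = 10 + j0
Denominator: (j1913)^2 + 663(j1913) + 103250 = -3556319 + j1268319
|N| = √(10² + 0²) ≈ 10, ∠N ≈ 0.00°
|D| = √(3556319² + 1268319²) ≈ 3.7757e+06, ∠D ≈ 160.37°
|G| = 10 / 3.7757e+06 ≈ 2.6485e-06
Gain = 20 log₁₀(2.6485e-06) ≈ -111.54 dB
∠G = 0.00° − 160.37° = -160.37°

ω = 1129: -102.9 dB, -147.4°; ω = 1913: -111.5 dB, -160.4°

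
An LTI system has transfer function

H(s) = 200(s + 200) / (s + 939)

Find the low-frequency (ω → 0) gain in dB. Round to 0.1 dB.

32.6 dB

H(0) = 200·200 / (939) ≈ 42.599
20 log₁₀(42.599) ≈ 32.59 dB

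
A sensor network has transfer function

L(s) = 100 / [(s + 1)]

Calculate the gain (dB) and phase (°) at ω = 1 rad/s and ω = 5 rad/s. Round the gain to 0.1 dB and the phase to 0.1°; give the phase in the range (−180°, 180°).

ω = 1: 37.0 dB, -45.0°; ω = 5: 25.9 dB, -78.7°

At ω = 1 rad/s:
pole (1 + j1·1) = 1 + j1 → |·| ≈ 1.4142, ∠ ≈ 45.00°
|L| = 100 · 1 / (1.4142) ≈ 70.711
Gain = 20 log₁₀(70.711) ≈ 36.99 dB
∠L = (0°) − (45.00°) = -45.00°

At ω = 5 rad/s:
pole (1 + j5·1) = 1 + j5 → |·| ≈ 5.099, ∠ ≈ 78.69°
|L| = 100 · 1 / (5.099) ≈ 19.612
Gain = 20 log₁₀(19.612) ≈ 25.85 dB
∠L = (0°) − (78.69°) = -78.69°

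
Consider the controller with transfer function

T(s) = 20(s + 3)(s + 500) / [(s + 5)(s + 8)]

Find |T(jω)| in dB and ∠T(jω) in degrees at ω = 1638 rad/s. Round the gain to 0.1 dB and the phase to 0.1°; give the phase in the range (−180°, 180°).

26.4 dB, -16.6°

At s = jω = j1638:
zero (s+3): 3 + j1638 → |·| = √(3²+1638²) = √2683053 ≈ 1638, ∠ = arctan(1638/3) ≈ 89.90°
zero (s+500): 500 + j1638 → |·| = √(500²+1638²) = √2933044 ≈ 1712.6, ∠ = arctan(1638/500) ≈ 73.03°
pole (s+5): 5 + j1638 → |·| = √(5²+1638²) = √2683069 ≈ 1638, ∠ = arctan(1638/5) ≈ 89.83°
pole (s+8): 8 + j1638 → |·| = √(8²+1638²) = √2683108 ≈ 1638, ∠ = arctan(1638/8) ≈ 89.72°
|T| = 20 · 2.8052e+06 / 2.683e+06 ≈ 20.911
Gain = 20 log₁₀(20.911) ≈ 26.41 dB
∠T = 162.93° − 179.55° = -16.62°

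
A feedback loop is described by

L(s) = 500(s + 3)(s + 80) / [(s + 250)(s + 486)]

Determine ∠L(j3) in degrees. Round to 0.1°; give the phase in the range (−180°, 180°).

46.1°

At s = jω = j3:
zero (s+3): 3 + j3 → |·| = √(3²+3²) = √18 ≈ 4.2426, ∠ = arctan(3/3) ≈ 45.00°
zero (s+80): 80 + j3 → |·| = √(80²+3²) = √6409 ≈ 80.056, ∠ = arctan(3/80) ≈ 2.15°
pole (s+250): 250 + j3 → |·| = √(250²+3²) = √62509 ≈ 250.02, ∠ = arctan(3/250) ≈ 0.69°
pole (s+486): 486 + j3 → |·| = √(486²+3²) = √236205 ≈ 486.01, ∠ = arctan(3/486) ≈ 0.35°
∠L = 47.15° − 1.04° = 46.11°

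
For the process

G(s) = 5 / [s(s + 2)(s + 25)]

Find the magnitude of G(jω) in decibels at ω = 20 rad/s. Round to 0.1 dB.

At s = jω = j20:
pole (s+2): 2 + j20 → |·| = √(2²+20²) = √404 ≈ 20.1, ∠ = arctan(20/2) ≈ 84.29°
pole (s+25): 25 + j20 → |·| = √(25²+20²) = √1025 ≈ 32.016, ∠ = arctan(20/25) ≈ 38.66°
pole at origin: |s| = 20, ∠ = 90.00° (in denominator)
|G| = 5 / 12870 ≈ 0.0003885
Gain = 20 log₁₀(0.0003885) ≈ -68.21 dB

-68.2 dB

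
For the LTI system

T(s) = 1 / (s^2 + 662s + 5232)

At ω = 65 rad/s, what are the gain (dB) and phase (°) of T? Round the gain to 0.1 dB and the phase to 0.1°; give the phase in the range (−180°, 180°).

-92.7 dB, -88.7°

Substitute s = j65:
Numerator: 1 = 1 + j0
Denominator: (j65)^2 + 662(j65) + 5232 = 1007 + j43030
|N| = √(1² + 0²) ≈ 1, ∠N ≈ 0.00°
|D| = √(1007² + 43030²) ≈ 43042, ∠D ≈ 88.66°
|T| = 1 / 43042 ≈ 2.3233e-05
Gain = 20 log₁₀(2.3233e-05) ≈ -92.68 dB
∠T = 0.00° − 88.66° = -88.66°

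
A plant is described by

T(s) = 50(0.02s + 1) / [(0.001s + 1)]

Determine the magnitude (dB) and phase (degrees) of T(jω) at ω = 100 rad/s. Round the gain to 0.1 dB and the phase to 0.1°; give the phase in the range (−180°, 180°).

40.9 dB, 57.7°

At ω = 100 rad/s:
zero (1 + j100·0.02) = 1 + j2 → |·| ≈ 2.2361, ∠ ≈ 63.43°
pole (1 + j100·0.001) = 1 + j0.1 → |·| ≈ 1.005, ∠ ≈ 5.71°
|T| = 50 · 2.2361 / (1.005) ≈ 111.25
Gain = 20 log₁₀(111.25) ≈ 40.93 dB
∠T = (63.43°) − (5.71°) = 57.72°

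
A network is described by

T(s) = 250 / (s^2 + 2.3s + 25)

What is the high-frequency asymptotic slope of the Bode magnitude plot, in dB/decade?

-40 dB/decade

Each pole contributes −20 dB/decade at high frequency; each zero contributes +20 dB/decade.
Net: 0 zero(s) − 2 pole(s) → -40 dB/decade.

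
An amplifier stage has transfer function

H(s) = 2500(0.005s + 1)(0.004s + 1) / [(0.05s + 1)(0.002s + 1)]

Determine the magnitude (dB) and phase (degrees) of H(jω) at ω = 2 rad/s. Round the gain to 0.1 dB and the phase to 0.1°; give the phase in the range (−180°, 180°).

67.9 dB, -4.9°

At ω = 2 rad/s:
zero (1 + j2·0.005) = 1 + j0.01 → |·| ≈ 1, ∠ ≈ 0.57°
zero (1 + j2·0.004) = 1 + j0.008 → |·| ≈ 1, ∠ ≈ 0.46°
pole (1 + j2·0.05) = 1 + j0.1 → |·| ≈ 1.005, ∠ ≈ 5.71°
pole (1 + j2·0.002) = 1 + j0.004 → |·| ≈ 1, ∠ ≈ 0.23°
|H| = 2500 · 1 · 1 / (1.005 · 1) ≈ 2487.6
Gain = 20 log₁₀(2487.6) ≈ 67.92 dB
∠H = (0.57° + 0.46°) − (5.71° + 0.23°) = -4.91°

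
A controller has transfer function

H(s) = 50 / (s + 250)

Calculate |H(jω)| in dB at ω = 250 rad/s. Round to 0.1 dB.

-17.0 dB

Substitute s = j250:
Numerator: 50 = 50 + j0
Denominator: (j250) + 250 = 250 + j250
|N| = √(50² + 0²) ≈ 50, ∠N ≈ 0.00°
|D| = √(250² + 250²) ≈ 353.55, ∠D ≈ 45.00°
|H| = 50 / 353.55 ≈ 0.14142
Gain = 20 log₁₀(0.14142) ≈ -16.99 dB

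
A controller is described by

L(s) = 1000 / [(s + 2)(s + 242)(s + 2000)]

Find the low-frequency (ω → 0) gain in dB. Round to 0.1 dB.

-59.7 dB

L(0) = 1000 / (2·242·2000) ≈ 0.0010331
20 log₁₀(0.0010331) ≈ -59.72 dB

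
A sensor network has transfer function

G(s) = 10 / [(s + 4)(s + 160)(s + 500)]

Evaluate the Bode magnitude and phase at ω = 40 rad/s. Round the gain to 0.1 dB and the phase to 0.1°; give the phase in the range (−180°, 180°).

-110.4 dB, -102.9°

At s = jω = j40:
pole (s+4): 4 + j40 → |·| = √(4²+40²) = √1616 ≈ 40.2, ∠ = arctan(40/4) ≈ 84.29°
pole (s+160): 160 + j40 → |·| = √(160²+40²) = √27200 ≈ 164.92, ∠ = arctan(40/160) ≈ 14.04°
pole (s+500): 500 + j40 → |·| = √(500²+40²) = √251600 ≈ 501.6, ∠ = arctan(40/500) ≈ 4.57°
|G| = 10 / 3.3255e+06 ≈ 3.0071e-06
Gain = 20 log₁₀(3.0071e-06) ≈ -110.44 dB
∠G = 0.00° − 102.90° = -102.90°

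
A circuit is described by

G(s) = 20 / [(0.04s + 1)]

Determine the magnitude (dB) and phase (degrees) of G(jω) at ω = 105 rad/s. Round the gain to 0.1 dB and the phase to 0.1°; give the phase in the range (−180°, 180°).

13.3 dB, -76.6°

At ω = 105 rad/s:
pole (1 + j105·0.04) = 1 + j4.2 → |·| ≈ 4.3174, ∠ ≈ 76.61°
|G| = 20 · 1 / (4.3174) ≈ 4.6324
Gain = 20 log₁₀(4.6324) ≈ 13.32 dB
∠G = (0°) − (76.61°) = -76.61°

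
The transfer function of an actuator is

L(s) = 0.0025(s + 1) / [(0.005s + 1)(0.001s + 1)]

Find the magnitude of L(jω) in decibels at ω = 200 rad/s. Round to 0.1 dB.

At ω = 200 rad/s:
zero (1 + j200·1) = 1 + j200 → |·| ≈ 200, ∠ ≈ 89.71°
pole (1 + j200·0.005) = 1 + j1 → |·| ≈ 1.4142, ∠ ≈ 45.00°
pole (1 + j200·0.001) = 1 + j0.2 → |·| ≈ 1.0198, ∠ ≈ 11.31°
|L| = 0.0025 · 200 / (1.4142 · 1.0198) ≈ 0.34669
Gain = 20 log₁₀(0.34669) ≈ -9.20 dB

-9.2 dB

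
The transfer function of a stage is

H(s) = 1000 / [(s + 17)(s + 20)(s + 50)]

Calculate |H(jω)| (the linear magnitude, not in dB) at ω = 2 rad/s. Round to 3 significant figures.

0.0581

At s = jω = j2:
pole (s+17): 17 + j2 → |·| = √(17²+2²) = √293 ≈ 17.117, ∠ = arctan(2/17) ≈ 6.71°
pole (s+20): 20 + j2 → |·| = √(20²+2²) = √404 ≈ 20.1, ∠ = arctan(2/20) ≈ 5.71°
pole (s+50): 50 + j2 → |·| = √(50²+2²) = √2504 ≈ 50.04, ∠ = arctan(2/50) ≈ 2.29°
|H| = 1000 / 17216 ≈ 0.058086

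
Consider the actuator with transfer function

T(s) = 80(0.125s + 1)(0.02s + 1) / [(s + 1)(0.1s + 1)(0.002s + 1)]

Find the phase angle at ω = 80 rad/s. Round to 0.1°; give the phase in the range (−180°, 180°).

At ω = 80 rad/s:
zero (1 + j80·0.125) = 1 + j10 → |·| ≈ 10.05, ∠ ≈ 84.29°
zero (1 + j80·0.02) = 1 + j1.6 → |·| ≈ 1.8868, ∠ ≈ 57.99°
pole (1 + j80·1) = 1 + j80 → |·| ≈ 80.006, ∠ ≈ 89.28°
pole (1 + j80·0.1) = 1 + j8 → |·| ≈ 8.0623, ∠ ≈ 82.87°
pole (1 + j80·0.002) = 1 + j0.16 → |·| ≈ 1.0127, ∠ ≈ 9.09°
∠T = (84.29° + 57.99°) − (89.28° + 82.87° + 9.09°) = -38.96°

-39.0°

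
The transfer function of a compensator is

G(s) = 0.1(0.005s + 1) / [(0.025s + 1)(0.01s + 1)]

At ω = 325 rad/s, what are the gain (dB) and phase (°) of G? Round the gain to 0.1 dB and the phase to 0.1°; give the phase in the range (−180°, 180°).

At ω = 325 rad/s:
zero (1 + j325·0.005) = 1 + j1.625 → |·| ≈ 1.908, ∠ ≈ 58.39°
pole (1 + j325·0.025) = 1 + j8.125 → |·| ≈ 8.1863, ∠ ≈ 82.98°
pole (1 + j325·0.01) = 1 + j3.25 → |·| ≈ 3.4004, ∠ ≈ 72.90°
|G| = 0.1 · 1.908 / (8.1863 · 3.4004) ≈ 0.0068543
Gain = 20 log₁₀(0.0068543) ≈ -43.28 dB
∠G = (58.39°) − (82.98° + 72.90°) = -97.49°

-43.3 dB, -97.5°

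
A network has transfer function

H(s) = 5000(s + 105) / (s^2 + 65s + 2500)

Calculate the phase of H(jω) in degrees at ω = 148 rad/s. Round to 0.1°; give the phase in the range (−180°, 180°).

-99.0°

At s = jω = j148:
zero (s+105): 105 + j148 → |·| = √(105²+148²) = √32929 ≈ 181.46, ∠ = arctan(148/105) ≈ 54.65°
quadratic: (j148)² + 65·j148 + 2500 = -19404 + j9620 → |·| ≈ 21658, ∠ ≈ 153.63°
∠H = 54.65° − 153.63° = -98.98°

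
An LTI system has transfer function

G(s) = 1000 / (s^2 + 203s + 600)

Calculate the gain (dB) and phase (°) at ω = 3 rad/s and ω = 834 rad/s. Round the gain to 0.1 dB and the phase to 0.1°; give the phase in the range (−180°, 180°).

ω = 3: 1.4 dB, -45.9°; ω = 834: -57.1 dB, -166.3°

Substitute s = j3:
Numerator: 1000 = 1000 + j0
Denominator: (j3)^2 + 203(j3) + 600 = 591 + j609
|N| = √(1000² + 0²) ≈ 1000, ∠N ≈ 0.00°
|D| = √(591² + 609²) ≈ 848.62, ∠D ≈ 45.86°
|G| = 1000 / 848.62 ≈ 1.1784
Gain = 20 log₁₀(1.1784) ≈ 1.43 dB
∠G = 0.00° − 45.86° = -45.86°

Substitute s = j834:
Numerator: 1000 = 1000 + j0
Denominator: (j834)^2 + 203(j834) + 600 = -694956 + j169302
|N| = √(1000² + 0²) ≈ 1000, ∠N ≈ 0.00°
|D| = √(694956² + 169302²) ≈ 7.1528e+05, ∠D ≈ 166.31°
|G| = 1000 / 7.1528e+05 ≈ 0.0013981
Gain = 20 log₁₀(0.0013981) ≈ -57.09 dB
∠G = 0.00° − 166.31° = -166.31°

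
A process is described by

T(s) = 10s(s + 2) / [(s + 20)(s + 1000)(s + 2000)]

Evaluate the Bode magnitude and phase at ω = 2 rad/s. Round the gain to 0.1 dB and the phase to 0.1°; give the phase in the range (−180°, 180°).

-117.0 dB, 129.1°

At s = jω = j2:
zero (s+2): 2 + j2 → |·| = √(2²+2²) = √8 ≈ 2.8284, ∠ = arctan(2/2) ≈ 45.00°
zero at origin: s = j2 → |·| = 2, ∠ = 90.00°
pole (s+20): 20 + j2 → |·| = √(20²+2²) = √404 ≈ 20.1, ∠ = arctan(2/20) ≈ 5.71°
pole (s+1000): 1000 + j2 → |·| = √(1000²+2²) = √1000004 ≈ 1000, ∠ = arctan(2/1000) ≈ 0.11°
pole (s+2000): 2000 + j2 → |·| = √(2000²+2²) = √4000004 ≈ 2000, ∠ = arctan(2/2000) ≈ 0.06°
|T| = 10 · 5.6568 / 4.02e+07 ≈ 1.4072e-06
Gain = 20 log₁₀(1.4072e-06) ≈ -117.03 dB
∠T = 135.00° − 5.88° = 129.12°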